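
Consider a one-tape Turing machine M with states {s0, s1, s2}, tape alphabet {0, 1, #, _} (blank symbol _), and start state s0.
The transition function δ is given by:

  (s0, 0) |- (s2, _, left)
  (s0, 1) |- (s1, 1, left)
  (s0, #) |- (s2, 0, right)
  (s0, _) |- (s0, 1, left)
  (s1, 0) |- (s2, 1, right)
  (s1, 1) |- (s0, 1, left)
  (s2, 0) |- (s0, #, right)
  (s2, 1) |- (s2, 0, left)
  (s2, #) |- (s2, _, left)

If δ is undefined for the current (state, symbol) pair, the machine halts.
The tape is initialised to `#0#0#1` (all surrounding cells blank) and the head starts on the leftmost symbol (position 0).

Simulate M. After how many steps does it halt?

25

state=s0 head=0 tape=_[#]0#0#1   (s0,#)→(s2,0,right)
state=s2 head=1 tape=_0[0]#0#1   (s2,0)→(s0,#,right)
state=s0 head=2 tape=_0#[#]0#1   (s0,#)→(s2,0,right)
state=s2 head=3 tape=_0#0[0]#1   (s2,0)→(s0,#,right)
state=s0 head=4 tape=_0#0#[#]1   (s0,#)→(s2,0,right)
state=s2 head=5 tape=_0#0#0[1]   (s2,1)→(s2,0,left)
state=s2 head=4 tape=_0#0#[0]0   (s2,0)→(s0,#,right)
state=s0 head=5 tape=_0#0##[0]   (s0,0)→(s2,_,left)
state=s2 head=4 tape=_0#0#[#]_   (s2,#)→(s2,_,left)
state=s2 head=3 tape=_0#0[#]__   (s2,#)→(s2,_,left)
state=s2 head=2 tape=_0#[0]___   (s2,0)→(s0,#,right)
state=s0 head=3 tape=_0##[_]__   (s0,_)→(s0,1,left)
state=s0 head=2 tape=_0#[#]1__   (s0,#)→(s2,0,right)
state=s2 head=3 tape=_0#0[1]__   (s2,1)→(s2,0,left)
state=s2 head=2 tape=_0#[0]0__   (s2,0)→(s0,#,right)
state=s0 head=3 tape=_0##[0]__   (s0,0)→(s2,_,left)
state=s2 head=2 tape=_0#[#]___   (s2,#)→(s2,_,left)
state=s2 head=1 tape=_0[#]____   (s2,#)→(s2,_,left)
state=s2 head=0 tape=_[0]_____   (s2,0)→(s0,#,right)
state=s0 head=1 tape=_#[_]____   (s0,_)→(s0,1,left)
state=s0 head=0 tape=_[#]1____   (s0,#)→(s2,0,right)
state=s2 head=1 tape=_0[1]____   (s2,1)→(s2,0,left)
state=s2 head=0 tape=_[0]0____   (s2,0)→(s0,#,right)
state=s0 head=1 tape=_#[0]____   (s0,0)→(s2,_,left)
state=s2 head=0 tape=_[#]_____   (s2,#)→(s2,_,left)
state=s2 head=-1 tape=[_]______
M halts after 25 transitions.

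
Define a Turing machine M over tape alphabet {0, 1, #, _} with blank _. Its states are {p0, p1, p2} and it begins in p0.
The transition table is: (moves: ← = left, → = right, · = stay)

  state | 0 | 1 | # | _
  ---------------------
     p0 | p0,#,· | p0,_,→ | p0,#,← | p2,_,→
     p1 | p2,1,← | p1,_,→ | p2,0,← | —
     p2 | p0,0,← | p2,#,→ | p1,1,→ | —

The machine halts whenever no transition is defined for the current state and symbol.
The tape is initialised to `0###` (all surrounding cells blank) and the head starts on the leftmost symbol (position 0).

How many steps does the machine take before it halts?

p0 | _[0]###_   read 0 → write #, move ·, go to p0
p0 | _[#]###_   read # → write #, move ←, go to p0
p0 | [_]####_   read _ → write _, move →, go to p2
p2 | _[#]###_   read # → write 1, move →, go to p1
p1 | _1[#]##_   read # → write 0, move ←, go to p2
p2 | _[1]0##_   read 1 → write #, move →, go to p2
p2 | _#[0]##_   read 0 → write 0, move ←, go to p0
p0 | _[#]0##_   read # → write #, move ←, go to p0
p0 | [_]#0##_   read _ → write _, move →, go to p2
p2 | _[#]0##_   read # → write 1, move →, go to p1
p1 | _1[0]##_   read 0 → write 1, move ←, go to p2
p2 | _[1]1##_   read 1 → write #, move →, go to p2
p2 | _#[1]##_   read 1 → write #, move →, go to p2
p2 | _##[#]#_   read # → write 1, move →, go to p1
p1 | _##1[#]_   read # → write 0, move ←, go to p2
p2 | _##[1]0_   read 1 → write #, move →, go to p2
p2 | _###[0]_   read 0 → write 0, move ←, go to p0
p0 | _##[#]0_   read # → write #, move ←, go to p0
p0 | _#[#]#0_   read # → write #, move ←, go to p0
p0 | _[#]##0_   read # → write #, move ←, go to p0
p0 | [_]###0_   read _ → write _, move →, go to p2
p2 | _[#]##0_   read # → write 1, move →, go to p1
p1 | _1[#]#0_   read # → write 0, move ←, go to p2
p2 | _[1]0#0_   read 1 → write #, move →, go to p2
p2 | _#[0]#0_   read 0 → write 0, move ←, go to p0
p0 | _[#]0#0_   read # → write #, move ←, go to p0
p0 | [_]#0#0_   read _ → write _, move →, go to p2
p2 | _[#]0#0_   read # → write 1, move →, go to p1
p1 | _1[0]#0_   read 0 → write 1, move ←, go to p2
p2 | _[1]1#0_   read 1 → write #, move →, go to p2
p2 | _#[1]#0_   read 1 → write #, move →, go to p2
p2 | _##[#]0_   read # → write 1, move →, go to p1
p1 | _##1[0]_   read 0 → write 1, move ←, go to p2
p2 | _##[1]1_   read 1 → write #, move →, go to p2
p2 | _###[1]_   read 1 → write #, move →, go to p2
p2 | _####[_]
M halts after 35 transitions.

35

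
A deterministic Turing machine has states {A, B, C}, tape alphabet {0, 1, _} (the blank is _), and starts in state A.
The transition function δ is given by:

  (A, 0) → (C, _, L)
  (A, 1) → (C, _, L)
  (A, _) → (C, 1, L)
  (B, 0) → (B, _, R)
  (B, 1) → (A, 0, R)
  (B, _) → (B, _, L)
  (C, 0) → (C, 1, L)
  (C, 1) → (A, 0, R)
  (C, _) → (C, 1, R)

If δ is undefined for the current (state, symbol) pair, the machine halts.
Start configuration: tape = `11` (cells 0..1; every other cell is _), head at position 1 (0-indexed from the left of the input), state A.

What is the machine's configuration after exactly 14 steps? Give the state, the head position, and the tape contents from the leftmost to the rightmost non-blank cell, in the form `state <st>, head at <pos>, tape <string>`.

A | __1[1]   read 1 → write _, move L, go to C
C | __[1]_   read 1 → write 0, move R, go to A
A | __0[_]   read _ → write 1, move L, go to C
C | __[0]1   read 0 → write 1, move L, go to C
C | _[_]11   read _ → write 1, move R, go to C
C | _1[1]1   read 1 → write 0, move R, go to A
A | _10[1]   read 1 → write _, move L, go to C
C | _1[0]_   read 0 → write 1, move L, go to C
C | _[1]1_   read 1 → write 0, move R, go to A
A | _0[1]_   read 1 → write _, move L, go to C
C | _[0]__   read 0 → write 1, move L, go to C
C | [_]1__   read _ → write 1, move R, go to C
C | 1[1]__   read 1 → write 0, move R, go to A
A | 10[_]_   read _ → write 1, move L, go to C
C | 1[0]1_
After 14 steps: state C, head at -1, tape 101.

state C, head at -1, tape 101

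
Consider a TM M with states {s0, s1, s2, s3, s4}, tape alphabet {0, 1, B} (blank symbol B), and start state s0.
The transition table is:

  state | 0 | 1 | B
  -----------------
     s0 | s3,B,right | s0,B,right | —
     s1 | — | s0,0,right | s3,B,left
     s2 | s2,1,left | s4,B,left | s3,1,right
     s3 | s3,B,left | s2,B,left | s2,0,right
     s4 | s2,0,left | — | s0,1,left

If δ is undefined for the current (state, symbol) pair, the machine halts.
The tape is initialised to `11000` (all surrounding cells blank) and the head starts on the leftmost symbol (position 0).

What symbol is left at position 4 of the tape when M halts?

state=s0 head=0 tape=B[1]1000   (s0,1)→(s0,B,right)
state=s0 head=1 tape=BB[1]000   (s0,1)→(s0,B,right)
state=s0 head=2 tape=BBB[0]00   (s0,0)→(s3,B,right)
state=s3 head=3 tape=BBBB[0]0   (s3,0)→(s3,B,left)
state=s3 head=2 tape=BBB[B]B0   (s3,B)→(s2,0,right)
state=s2 head=3 tape=BBB0[B]0   (s2,B)→(s3,1,right)
state=s3 head=4 tape=BBB01[0]   (s3,0)→(s3,B,left)
state=s3 head=3 tape=BBB0[1]B   (s3,1)→(s2,B,left)
state=s2 head=2 tape=BBB[0]BB   (s2,0)→(s2,1,left)
state=s2 head=1 tape=BB[B]1BB   (s2,B)→(s3,1,right)
state=s3 head=2 tape=BB1[1]BB   (s3,1)→(s2,B,left)
state=s2 head=1 tape=BB[1]BBB   (s2,1)→(s4,B,left)
state=s4 head=0 tape=B[B]BBBB   (s4,B)→(s0,1,left)
state=s0 head=-1 tape=[B]1BBBB
Cell 4 holds B when M halts.

B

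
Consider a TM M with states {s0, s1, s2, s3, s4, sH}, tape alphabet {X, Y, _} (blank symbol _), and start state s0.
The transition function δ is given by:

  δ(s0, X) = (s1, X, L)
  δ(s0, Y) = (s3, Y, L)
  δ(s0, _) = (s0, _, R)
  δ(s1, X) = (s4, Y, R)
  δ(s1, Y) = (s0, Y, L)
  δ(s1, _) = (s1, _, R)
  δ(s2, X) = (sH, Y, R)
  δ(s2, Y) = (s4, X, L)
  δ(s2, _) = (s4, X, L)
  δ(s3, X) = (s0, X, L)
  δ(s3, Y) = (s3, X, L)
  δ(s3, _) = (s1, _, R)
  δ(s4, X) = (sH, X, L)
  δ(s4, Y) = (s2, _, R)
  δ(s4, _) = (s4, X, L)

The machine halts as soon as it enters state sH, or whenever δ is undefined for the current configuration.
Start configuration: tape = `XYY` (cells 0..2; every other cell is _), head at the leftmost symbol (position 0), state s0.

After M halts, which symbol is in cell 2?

state=s0 head=0 tape=_[X]YY   (s0,X)→(s1,X,L)
state=s1 head=-1 tape=[_]XYY   (s1,_)→(s1,_,R)
state=s1 head=0 tape=_[X]YY   (s1,X)→(s4,Y,R)
state=s4 head=1 tape=_Y[Y]Y   (s4,Y)→(s2,_,R)
state=s2 head=2 tape=_Y_[Y]   (s2,Y)→(s4,X,L)
state=s4 head=1 tape=_Y[_]X   (s4,_)→(s4,X,L)
state=s4 head=0 tape=_[Y]XX   (s4,Y)→(s2,_,R)
state=s2 head=1 tape=__[X]X   (s2,X)→(sH,Y,R)
state=sH head=2 tape=__Y[X]
Cell 2 holds X when M halts.

X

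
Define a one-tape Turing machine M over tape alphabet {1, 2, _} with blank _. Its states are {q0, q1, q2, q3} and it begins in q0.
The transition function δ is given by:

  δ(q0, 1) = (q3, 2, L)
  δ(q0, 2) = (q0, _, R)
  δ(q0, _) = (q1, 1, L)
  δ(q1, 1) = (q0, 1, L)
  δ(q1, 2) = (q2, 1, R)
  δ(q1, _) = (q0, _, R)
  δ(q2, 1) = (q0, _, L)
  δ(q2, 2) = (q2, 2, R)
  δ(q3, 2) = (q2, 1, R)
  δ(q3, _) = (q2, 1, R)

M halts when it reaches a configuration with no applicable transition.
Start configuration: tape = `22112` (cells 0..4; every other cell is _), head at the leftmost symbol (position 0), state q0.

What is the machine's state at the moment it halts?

q0 | [2]2112_   read 2 → write _, move R, go to q0
q0 | _[2]112_   read 2 → write _, move R, go to q0
q0 | __[1]12_   read 1 → write 2, move L, go to q3
q3 | _[_]212_   read _ → write 1, move R, go to q2
q2 | _1[2]12_   read 2 → write 2, move R, go to q2
q2 | _12[1]2_   read 1 → write _, move L, go to q0
q0 | _1[2]_2_   read 2 → write _, move R, go to q0
q0 | _1_[_]2_   read _ → write 1, move L, go to q1
q1 | _1[_]12_   read _ → write _, move R, go to q0
q0 | _1_[1]2_   read 1 → write 2, move L, go to q3
q3 | _1[_]22_   read _ → write 1, move R, go to q2
q2 | _11[2]2_   read 2 → write 2, move R, go to q2
q2 | _112[2]_   read 2 → write 2, move R, go to q2
q2 | _1122[_]
No transition is defined for (q2, _); M halts in state q2.

q2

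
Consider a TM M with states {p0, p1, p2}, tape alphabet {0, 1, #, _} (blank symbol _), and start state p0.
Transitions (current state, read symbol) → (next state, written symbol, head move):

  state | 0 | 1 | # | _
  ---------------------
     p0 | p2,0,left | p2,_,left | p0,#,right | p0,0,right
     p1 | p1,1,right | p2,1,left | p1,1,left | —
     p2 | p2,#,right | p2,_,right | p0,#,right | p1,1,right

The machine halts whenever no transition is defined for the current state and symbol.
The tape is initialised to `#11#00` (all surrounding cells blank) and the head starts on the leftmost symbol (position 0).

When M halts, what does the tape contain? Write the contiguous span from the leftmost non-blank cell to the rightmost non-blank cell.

state=p0 head=0 tape=[#]11#00_   (p0,#)→(p0,#,right)
state=p0 head=1 tape=#[1]1#00_   (p0,1)→(p2,_,left)
state=p2 head=0 tape=[#]_1#00_   (p2,#)→(p0,#,right)
state=p0 head=1 tape=#[_]1#00_   (p0,_)→(p0,0,right)
state=p0 head=2 tape=#0[1]#00_   (p0,1)→(p2,_,left)
state=p2 head=1 tape=#[0]_#00_   (p2,0)→(p2,#,right)
state=p2 head=2 tape=##[_]#00_   (p2,_)→(p1,1,right)
state=p1 head=3 tape=##1[#]00_   (p1,#)→(p1,1,left)
state=p1 head=2 tape=##[1]100_   (p1,1)→(p2,1,left)
state=p2 head=1 tape=#[#]1100_   (p2,#)→(p0,#,right)
state=p0 head=2 tape=##[1]100_   (p0,1)→(p2,_,left)
state=p2 head=1 tape=#[#]_100_   (p2,#)→(p0,#,right)
state=p0 head=2 tape=##[_]100_   (p0,_)→(p0,0,right)
state=p0 head=3 tape=##0[1]00_   (p0,1)→(p2,_,left)
state=p2 head=2 tape=##[0]_00_   (p2,0)→(p2,#,right)
state=p2 head=3 tape=###[_]00_   (p2,_)→(p1,1,right)
state=p1 head=4 tape=###1[0]0_   (p1,0)→(p1,1,right)
state=p1 head=5 tape=###11[0]_   (p1,0)→(p1,1,right)
state=p1 head=6 tape=###111[_]
The non-blank tape span at halt is ###111.

###111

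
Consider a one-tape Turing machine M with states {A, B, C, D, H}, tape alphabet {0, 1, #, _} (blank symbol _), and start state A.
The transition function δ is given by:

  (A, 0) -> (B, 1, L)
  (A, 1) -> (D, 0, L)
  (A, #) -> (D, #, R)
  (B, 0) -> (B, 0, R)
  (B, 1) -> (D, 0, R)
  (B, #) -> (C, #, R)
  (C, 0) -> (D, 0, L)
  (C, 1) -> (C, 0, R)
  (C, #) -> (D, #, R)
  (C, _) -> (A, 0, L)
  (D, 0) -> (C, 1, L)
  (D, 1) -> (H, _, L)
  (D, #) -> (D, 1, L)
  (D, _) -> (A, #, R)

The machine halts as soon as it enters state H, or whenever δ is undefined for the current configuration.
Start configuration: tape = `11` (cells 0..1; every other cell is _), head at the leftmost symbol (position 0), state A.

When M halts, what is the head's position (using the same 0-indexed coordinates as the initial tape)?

A | _[1]1_   read 1 → write 0, move L, go to D
D | [_]01_   read _ → write #, move R, go to A
A | #[0]1_   read 0 → write 1, move L, go to B
B | [#]11_   read # → write #, move R, go to C
C | #[1]1_   read 1 → write 0, move R, go to C
C | #0[1]_   read 1 → write 0, move R, go to C
C | #00[_]   read _ → write 0, move L, go to A
A | #0[0]0   read 0 → write 1, move L, go to B
B | #[0]10   read 0 → write 0, move R, go to B
B | #0[1]0   read 1 → write 0, move R, go to D
D | #00[0]   read 0 → write 1, move L, go to C
C | #0[0]1   read 0 → write 0, move L, go to D
D | #[0]01   read 0 → write 1, move L, go to C
C | [#]101   read # → write #, move R, go to D
D | #[1]01   read 1 → write _, move L, go to H
H | [#]_01
At halt the head is at cell -1.

-1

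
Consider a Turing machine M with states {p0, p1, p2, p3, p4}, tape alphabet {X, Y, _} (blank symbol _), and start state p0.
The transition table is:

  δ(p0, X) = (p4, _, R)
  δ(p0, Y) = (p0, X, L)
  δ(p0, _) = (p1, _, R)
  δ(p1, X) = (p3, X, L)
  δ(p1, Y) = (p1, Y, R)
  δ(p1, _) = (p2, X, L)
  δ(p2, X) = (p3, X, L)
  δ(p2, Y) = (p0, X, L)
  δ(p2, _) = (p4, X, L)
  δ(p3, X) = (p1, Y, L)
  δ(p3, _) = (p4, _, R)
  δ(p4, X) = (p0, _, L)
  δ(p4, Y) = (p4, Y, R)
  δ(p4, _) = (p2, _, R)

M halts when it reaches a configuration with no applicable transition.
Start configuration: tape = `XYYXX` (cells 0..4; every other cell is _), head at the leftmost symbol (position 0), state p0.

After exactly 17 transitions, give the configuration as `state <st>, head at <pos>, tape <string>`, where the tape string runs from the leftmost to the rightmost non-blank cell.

state=p0 head=0 tape=_[X]YYXX   (p0,X)→(p4,_,R)
state=p4 head=1 tape=__[Y]YXX   (p4,Y)→(p4,Y,R)
state=p4 head=2 tape=__Y[Y]XX   (p4,Y)→(p4,Y,R)
state=p4 head=3 tape=__YY[X]X   (p4,X)→(p0,_,L)
state=p0 head=2 tape=__Y[Y]_X   (p0,Y)→(p0,X,L)
state=p0 head=1 tape=__[Y]X_X   (p0,Y)→(p0,X,L)
state=p0 head=0 tape=_[_]XX_X   (p0,_)→(p1,_,R)
state=p1 head=1 tape=__[X]X_X   (p1,X)→(p3,X,L)
state=p3 head=0 tape=_[_]XX_X   (p3,_)→(p4,_,R)
state=p4 head=1 tape=__[X]X_X   (p4,X)→(p0,_,L)
state=p0 head=0 tape=_[_]_X_X   (p0,_)→(p1,_,R)
state=p1 head=1 tape=__[_]X_X   (p1,_)→(p2,X,L)
state=p2 head=0 tape=_[_]XX_X   (p2,_)→(p4,X,L)
state=p4 head=-1 tape=[_]XXX_X   (p4,_)→(p2,_,R)
state=p2 head=0 tape=_[X]XX_X   (p2,X)→(p3,X,L)
state=p3 head=-1 tape=[_]XXX_X   (p3,_)→(p4,_,R)
state=p4 head=0 tape=_[X]XX_X   (p4,X)→(p0,_,L)
state=p0 head=-1 tape=[_]_XX_X
After 17 steps: state p0, head at -1, tape XX_X.

state p0, head at -1, tape XX_X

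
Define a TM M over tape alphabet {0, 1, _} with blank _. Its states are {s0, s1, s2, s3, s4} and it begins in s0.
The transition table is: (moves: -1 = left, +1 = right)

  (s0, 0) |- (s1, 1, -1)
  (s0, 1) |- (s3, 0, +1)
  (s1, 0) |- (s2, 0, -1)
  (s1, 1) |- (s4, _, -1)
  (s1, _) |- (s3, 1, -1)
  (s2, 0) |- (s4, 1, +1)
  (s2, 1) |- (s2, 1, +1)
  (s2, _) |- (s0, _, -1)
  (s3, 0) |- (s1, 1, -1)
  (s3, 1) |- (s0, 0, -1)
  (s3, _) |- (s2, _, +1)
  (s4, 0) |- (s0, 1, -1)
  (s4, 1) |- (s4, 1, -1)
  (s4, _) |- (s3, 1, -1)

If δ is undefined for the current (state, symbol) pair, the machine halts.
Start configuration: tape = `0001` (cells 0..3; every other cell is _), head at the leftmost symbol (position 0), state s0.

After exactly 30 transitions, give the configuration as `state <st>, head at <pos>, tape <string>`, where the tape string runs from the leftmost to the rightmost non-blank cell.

state s2, head at -2, tape 1_11111

state=s0 head=0 tape=____[0]001   (s0,0)→(s1,1,-1)
state=s1 head=-1 tape=___[_]1001   (s1,_)→(s3,1,-1)
state=s3 head=-2 tape=__[_]11001   (s3,_)→(s2,_,+1)
state=s2 head=-1 tape=___[1]1001   (s2,1)→(s2,1,+1)
state=s2 head=0 tape=___1[1]001   (s2,1)→(s2,1,+1)
state=s2 head=1 tape=___11[0]01   (s2,0)→(s4,1,+1)
state=s4 head=2 tape=___111[0]1   (s4,0)→(s0,1,-1)
state=s0 head=1 tape=___11[1]11   (s0,1)→(s3,0,+1)
state=s3 head=2 tape=___110[1]1   (s3,1)→(s0,0,-1)
state=s0 head=1 tape=___11[0]01   (s0,0)→(s1,1,-1)
state=s1 head=0 tape=___1[1]101   (s1,1)→(s4,_,-1)
state=s4 head=-1 tape=___[1]_101   (s4,1)→(s4,1,-1)
state=s4 head=-2 tape=__[_]1_101   (s4,_)→(s3,1,-1)
state=s3 head=-3 tape=_[_]11_101   (s3,_)→(s2,_,+1)
state=s2 head=-2 tape=__[1]1_101   (s2,1)→(s2,1,+1)
state=s2 head=-1 tape=__1[1]_101   (s2,1)→(s2,1,+1)
state=s2 head=0 tape=__11[_]101   (s2,_)→(s0,_,-1)
state=s0 head=-1 tape=__1[1]_101   (s0,1)→(s3,0,+1)
state=s3 head=0 tape=__10[_]101   (s3,_)→(s2,_,+1)
state=s2 head=1 tape=__10_[1]01   (s2,1)→(s2,1,+1)
state=s2 head=2 tape=__10_1[0]1   (s2,0)→(s4,1,+1)
state=s4 head=3 tape=__10_11[1]   (s4,1)→(s4,1,-1)
state=s4 head=2 tape=__10_1[1]1   (s4,1)→(s4,1,-1)
state=s4 head=1 tape=__10_[1]11   (s4,1)→(s4,1,-1)
state=s4 head=0 tape=__10[_]111   (s4,_)→(s3,1,-1)
state=s3 head=-1 tape=__1[0]1111   (s3,0)→(s1,1,-1)
state=s1 head=-2 tape=__[1]11111   (s1,1)→(s4,_,-1)
state=s4 head=-3 tape=_[_]_11111   (s4,_)→(s3,1,-1)
state=s3 head=-4 tape=[_]1_11111   (s3,_)→(s2,_,+1)
state=s2 head=-3 tape=_[1]_11111   (s2,1)→(s2,1,+1)
state=s2 head=-2 tape=_1[_]11111
After 30 steps: state s2, head at -2, tape 1_11111.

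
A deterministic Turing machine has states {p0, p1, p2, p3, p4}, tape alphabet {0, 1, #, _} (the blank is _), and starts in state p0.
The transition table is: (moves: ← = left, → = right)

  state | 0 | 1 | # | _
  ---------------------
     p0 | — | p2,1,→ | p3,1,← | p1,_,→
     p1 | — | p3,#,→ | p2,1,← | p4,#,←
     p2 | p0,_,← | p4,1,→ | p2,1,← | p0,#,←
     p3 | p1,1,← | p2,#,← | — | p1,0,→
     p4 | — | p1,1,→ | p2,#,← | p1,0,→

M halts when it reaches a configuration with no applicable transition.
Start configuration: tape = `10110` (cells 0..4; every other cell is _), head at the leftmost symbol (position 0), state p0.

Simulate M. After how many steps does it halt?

p0 | [1]0110   read 1 → write 1, move →, go to p2
p2 | 1[0]110   read 0 → write _, move ←, go to p0
p0 | [1]_110   read 1 → write 1, move →, go to p2
p2 | 1[_]110   read _ → write #, move ←, go to p0
p0 | [1]#110   read 1 → write 1, move →, go to p2
p2 | 1[#]110   read # → write 1, move ←, go to p2
p2 | [1]1110   read 1 → write 1, move →, go to p4
p4 | 1[1]110   read 1 → write 1, move →, go to p1
p1 | 11[1]10   read 1 → write #, move →, go to p3
p3 | 11#[1]0   read 1 → write #, move ←, go to p2
p2 | 11[#]#0   read # → write 1, move ←, go to p2
p2 | 1[1]1#0   read 1 → write 1, move →, go to p4
p4 | 11[1]#0   read 1 → write 1, move →, go to p1
p1 | 111[#]0   read # → write 1, move ←, go to p2
p2 | 11[1]10   read 1 → write 1, move →, go to p4
p4 | 111[1]0   read 1 → write 1, move →, go to p1
p1 | 1111[0]
M halts after 16 transitions.

16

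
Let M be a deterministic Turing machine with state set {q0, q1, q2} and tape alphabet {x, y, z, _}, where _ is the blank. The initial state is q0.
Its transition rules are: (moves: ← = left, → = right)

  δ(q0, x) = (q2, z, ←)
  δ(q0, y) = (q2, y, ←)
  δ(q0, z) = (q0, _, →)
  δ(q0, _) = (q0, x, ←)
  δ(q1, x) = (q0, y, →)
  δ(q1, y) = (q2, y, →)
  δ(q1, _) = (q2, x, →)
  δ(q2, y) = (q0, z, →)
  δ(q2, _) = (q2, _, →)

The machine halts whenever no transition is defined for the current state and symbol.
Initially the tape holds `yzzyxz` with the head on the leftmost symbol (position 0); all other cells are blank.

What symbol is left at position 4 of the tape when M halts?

z

q0 | _[y]zzyxz   read y → write y, move ←, go to q2
q2 | [_]yzzyxz   read _ → write _, move →, go to q2
q2 | _[y]zzyxz   read y → write z, move →, go to q0
q0 | _z[z]zyxz   read z → write _, move →, go to q0
q0 | _z_[z]yxz   read z → write _, move →, go to q0
q0 | _z__[y]xz   read y → write y, move ←, go to q2
q2 | _z_[_]yxz   read _ → write _, move →, go to q2
q2 | _z__[y]xz   read y → write z, move →, go to q0
q0 | _z__z[x]z   read x → write z, move ←, go to q2
q2 | _z__[z]zz
Cell 4 holds z when M halts.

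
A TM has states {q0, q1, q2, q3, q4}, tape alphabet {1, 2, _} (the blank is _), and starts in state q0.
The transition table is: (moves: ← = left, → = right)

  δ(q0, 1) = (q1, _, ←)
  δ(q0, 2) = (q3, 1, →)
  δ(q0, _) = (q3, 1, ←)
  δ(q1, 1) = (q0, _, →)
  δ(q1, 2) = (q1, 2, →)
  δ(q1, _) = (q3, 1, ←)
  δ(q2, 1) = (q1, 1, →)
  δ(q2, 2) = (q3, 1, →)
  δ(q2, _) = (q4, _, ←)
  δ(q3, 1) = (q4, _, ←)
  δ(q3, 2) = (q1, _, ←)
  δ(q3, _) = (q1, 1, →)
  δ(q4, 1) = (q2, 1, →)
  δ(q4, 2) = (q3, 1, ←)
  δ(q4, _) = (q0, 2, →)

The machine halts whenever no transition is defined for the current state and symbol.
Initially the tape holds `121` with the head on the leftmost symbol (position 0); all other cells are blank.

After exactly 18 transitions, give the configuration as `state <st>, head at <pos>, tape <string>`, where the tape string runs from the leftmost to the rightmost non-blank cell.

state=q0 head=0 tape=__[1]21   (q0,1)→(q1,_,←)
state=q1 head=-1 tape=_[_]_21   (q1,_)→(q3,1,←)
state=q3 head=-2 tape=[_]1_21   (q3,_)→(q1,1,→)
state=q1 head=-1 tape=1[1]_21   (q1,1)→(q0,_,→)
state=q0 head=0 tape=1_[_]21   (q0,_)→(q3,1,←)
state=q3 head=-1 tape=1[_]121   (q3,_)→(q1,1,→)
state=q1 head=0 tape=11[1]21   (q1,1)→(q0,_,→)
state=q0 head=1 tape=11_[2]1   (q0,2)→(q3,1,→)
state=q3 head=2 tape=11_1[1]   (q3,1)→(q4,_,←)
state=q4 head=1 tape=11_[1]_   (q4,1)→(q2,1,→)
state=q2 head=2 tape=11_1[_]   (q2,_)→(q4,_,←)
state=q4 head=1 tape=11_[1]_   (q4,1)→(q2,1,→)
state=q2 head=2 tape=11_1[_]   (q2,_)→(q4,_,←)
state=q4 head=1 tape=11_[1]_   (q4,1)→(q2,1,→)
state=q2 head=2 tape=11_1[_]   (q2,_)→(q4,_,←)
state=q4 head=1 tape=11_[1]_   (q4,1)→(q2,1,→)
state=q2 head=2 tape=11_1[_]   (q2,_)→(q4,_,←)
state=q4 head=1 tape=11_[1]_   (q4,1)→(q2,1,→)
state=q2 head=2 tape=11_1[_]
After 18 steps: state q2, head at 2, tape 11_1.

state q2, head at 2, tape 11_1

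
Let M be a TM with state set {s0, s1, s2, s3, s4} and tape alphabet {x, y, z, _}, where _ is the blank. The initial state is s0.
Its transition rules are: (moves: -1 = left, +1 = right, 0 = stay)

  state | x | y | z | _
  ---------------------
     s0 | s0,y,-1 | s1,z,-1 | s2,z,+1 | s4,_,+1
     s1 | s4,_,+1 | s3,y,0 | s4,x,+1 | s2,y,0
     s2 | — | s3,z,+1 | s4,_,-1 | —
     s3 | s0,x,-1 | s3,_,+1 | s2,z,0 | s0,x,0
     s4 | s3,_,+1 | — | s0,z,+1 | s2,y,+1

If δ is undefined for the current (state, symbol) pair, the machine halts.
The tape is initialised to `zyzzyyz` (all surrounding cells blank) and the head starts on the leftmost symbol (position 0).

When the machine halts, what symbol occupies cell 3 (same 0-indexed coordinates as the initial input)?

x

s0 | [z]yzzyyz_   read z → write z, move +1, go to s2
s2 | z[y]zzyyz_   read y → write z, move +1, go to s3
s3 | zz[z]zyyz_   read z → write z, move 0, go to s2
s2 | zz[z]zyyz_   read z → write _, move -1, go to s4
s4 | z[z]_zyyz_   read z → write z, move +1, go to s0
s0 | zz[_]zyyz_   read _ → write _, move +1, go to s4
s4 | zz_[z]yyz_   read z → write z, move +1, go to s0
s0 | zz_z[y]yz_   read y → write z, move -1, go to s1
s1 | zz_[z]zyz_   read z → write x, move +1, go to s4
s4 | zz_x[z]yz_   read z → write z, move +1, go to s0
s0 | zz_xz[y]z_   read y → write z, move -1, go to s1
s1 | zz_x[z]zz_   read z → write x, move +1, go to s4
s4 | zz_xx[z]z_   read z → write z, move +1, go to s0
s0 | zz_xxz[z]_   read z → write z, move +1, go to s2
s2 | zz_xxzz[_]
Cell 3 holds x when M halts.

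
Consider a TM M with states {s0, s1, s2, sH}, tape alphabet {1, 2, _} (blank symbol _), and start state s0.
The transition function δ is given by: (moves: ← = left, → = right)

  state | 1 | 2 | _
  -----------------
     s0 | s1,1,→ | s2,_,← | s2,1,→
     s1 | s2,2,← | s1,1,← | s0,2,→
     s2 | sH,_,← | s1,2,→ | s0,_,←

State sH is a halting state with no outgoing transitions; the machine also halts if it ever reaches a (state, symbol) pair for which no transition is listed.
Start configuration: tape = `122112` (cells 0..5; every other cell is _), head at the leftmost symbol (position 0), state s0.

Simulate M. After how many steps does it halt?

s0 | ____[1]22112   read 1 → write 1, move →, go to s1
s1 | ____1[2]2112   read 2 → write 1, move ←, go to s1
s1 | ____[1]12112   read 1 → write 2, move ←, go to s2
s2 | ___[_]212112   read _ → write _, move ←, go to s0
s0 | __[_]_212112   read _ → write 1, move →, go to s2
s2 | __1[_]212112   read _ → write _, move ←, go to s0
s0 | __[1]_212112   read 1 → write 1, move →, go to s1
s1 | __1[_]212112   read _ → write 2, move →, go to s0
s0 | __12[2]12112   read 2 → write _, move ←, go to s2
s2 | __1[2]_12112   read 2 → write 2, move →, go to s1
s1 | __12[_]12112   read _ → write 2, move →, go to s0
s0 | __122[1]2112   read 1 → write 1, move →, go to s1
s1 | __1221[2]112   read 2 → write 1, move ←, go to s1
s1 | __122[1]1112   read 1 → write 2, move ←, go to s2
s2 | __12[2]21112   read 2 → write 2, move →, go to s1
s1 | __122[2]1112   read 2 → write 1, move ←, go to s1
s1 | __12[2]11112   read 2 → write 1, move ←, go to s1
s1 | __1[2]111112   read 2 → write 1, move ←, go to s1
s1 | __[1]1111112   read 1 → write 2, move ←, go to s2
s2 | _[_]21111112   read _ → write _, move ←, go to s0
s0 | [_]_21111112   read _ → write 1, move →, go to s2
s2 | 1[_]21111112   read _ → write _, move ←, go to s0
s0 | [1]_21111112   read 1 → write 1, move →, go to s1
s1 | 1[_]21111112   read _ → write 2, move →, go to s0
s0 | 12[2]1111112   read 2 → write _, move ←, go to s2
s2 | 1[2]_1111112   read 2 → write 2, move →, go to s1
s1 | 12[_]1111112   read _ → write 2, move →, go to s0
s0 | 122[1]111112   read 1 → write 1, move →, go to s1
s1 | 1221[1]11112   read 1 → write 2, move ←, go to s2
s2 | 122[1]211112   read 1 → write _, move ←, go to sH
sH | 12[2]_211112
M halts after 30 transitions.

30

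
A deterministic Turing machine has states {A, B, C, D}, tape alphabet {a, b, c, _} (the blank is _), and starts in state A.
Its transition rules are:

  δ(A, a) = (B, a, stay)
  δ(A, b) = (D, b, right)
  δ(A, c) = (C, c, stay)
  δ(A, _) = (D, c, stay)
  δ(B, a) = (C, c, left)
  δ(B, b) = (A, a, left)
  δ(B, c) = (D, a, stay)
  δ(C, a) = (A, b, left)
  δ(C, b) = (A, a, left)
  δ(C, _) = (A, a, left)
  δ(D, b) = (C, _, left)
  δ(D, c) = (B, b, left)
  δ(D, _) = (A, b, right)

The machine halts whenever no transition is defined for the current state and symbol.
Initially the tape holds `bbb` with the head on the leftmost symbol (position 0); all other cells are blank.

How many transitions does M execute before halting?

state=A head=0 tape=__[b]bb   (A,b)→(D,b,right)
state=D head=1 tape=__b[b]b   (D,b)→(C,_,left)
state=C head=0 tape=__[b]_b   (C,b)→(A,a,left)
state=A head=-1 tape=_[_]a_b   (A,_)→(D,c,stay)
state=D head=-1 tape=_[c]a_b   (D,c)→(B,b,left)
state=B head=-2 tape=[_]ba_b
M halts after 5 transitions.

5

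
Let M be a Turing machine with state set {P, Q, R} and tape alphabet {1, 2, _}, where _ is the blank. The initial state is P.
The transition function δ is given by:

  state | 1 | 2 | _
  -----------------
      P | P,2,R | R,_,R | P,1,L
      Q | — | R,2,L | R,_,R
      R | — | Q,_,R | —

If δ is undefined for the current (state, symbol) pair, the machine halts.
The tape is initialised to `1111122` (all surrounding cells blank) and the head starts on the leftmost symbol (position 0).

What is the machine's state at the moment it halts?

P | [1]111122__   read 1 → write 2, move R, go to P
P | 2[1]11122__   read 1 → write 2, move R, go to P
P | 22[1]1122__   read 1 → write 2, move R, go to P
P | 222[1]122__   read 1 → write 2, move R, go to P
P | 2222[1]22__   read 1 → write 2, move R, go to P
P | 22222[2]2__   read 2 → write _, move R, go to R
R | 22222_[2]__   read 2 → write _, move R, go to Q
Q | 22222__[_]_   read _ → write _, move R, go to R
R | 22222___[_]
No transition is defined for (R, _); M halts in state R.

R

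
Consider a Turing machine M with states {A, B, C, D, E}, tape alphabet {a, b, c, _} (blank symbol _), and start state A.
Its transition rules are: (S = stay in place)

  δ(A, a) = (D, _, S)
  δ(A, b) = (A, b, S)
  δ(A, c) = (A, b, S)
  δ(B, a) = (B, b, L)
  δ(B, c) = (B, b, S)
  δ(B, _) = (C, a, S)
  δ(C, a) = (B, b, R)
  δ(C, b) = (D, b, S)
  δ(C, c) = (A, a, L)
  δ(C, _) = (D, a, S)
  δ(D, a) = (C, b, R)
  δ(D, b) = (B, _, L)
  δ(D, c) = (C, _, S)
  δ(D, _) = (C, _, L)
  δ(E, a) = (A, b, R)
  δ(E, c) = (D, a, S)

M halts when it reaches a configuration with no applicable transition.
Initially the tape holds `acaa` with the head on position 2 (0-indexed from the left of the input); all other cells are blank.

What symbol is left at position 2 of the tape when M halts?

A | _ac[a]a   read a → write _, move S, go to D
D | _ac[_]a   read _ → write _, move L, go to C
C | _a[c]_a   read c → write a, move L, go to A
A | _[a]a_a   read a → write _, move S, go to D
D | _[_]a_a   read _ → write _, move L, go to C
C | [_]_a_a   read _ → write a, move S, go to D
D | [a]_a_a   read a → write b, move R, go to C
C | b[_]a_a   read _ → write a, move S, go to D
D | b[a]a_a   read a → write b, move R, go to C
C | bb[a]_a   read a → write b, move R, go to B
B | bbb[_]a   read _ → write a, move S, go to C
C | bbb[a]a   read a → write b, move R, go to B
B | bbbb[a]   read a → write b, move L, go to B
B | bbb[b]b
Cell 2 holds b when M halts.

b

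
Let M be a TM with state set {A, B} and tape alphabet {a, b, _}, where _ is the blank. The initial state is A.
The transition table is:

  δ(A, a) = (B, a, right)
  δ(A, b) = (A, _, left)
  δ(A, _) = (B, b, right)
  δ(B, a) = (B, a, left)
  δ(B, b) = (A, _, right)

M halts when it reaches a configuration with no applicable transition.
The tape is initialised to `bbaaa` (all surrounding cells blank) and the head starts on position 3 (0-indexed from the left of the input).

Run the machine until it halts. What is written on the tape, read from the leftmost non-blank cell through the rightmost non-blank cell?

b_aaa

state=A head=3 tape=bba[a]a   (A,a)→(B,a,right)
state=B head=4 tape=bbaa[a]   (B,a)→(B,a,left)
state=B head=3 tape=bba[a]a   (B,a)→(B,a,left)
state=B head=2 tape=bb[a]aa   (B,a)→(B,a,left)
state=B head=1 tape=b[b]aaa   (B,b)→(A,_,right)
state=A head=2 tape=b_[a]aa   (A,a)→(B,a,right)
state=B head=3 tape=b_a[a]a   (B,a)→(B,a,left)
state=B head=2 tape=b_[a]aa   (B,a)→(B,a,left)
state=B head=1 tape=b[_]aaa
The non-blank tape span at halt is b_aaa.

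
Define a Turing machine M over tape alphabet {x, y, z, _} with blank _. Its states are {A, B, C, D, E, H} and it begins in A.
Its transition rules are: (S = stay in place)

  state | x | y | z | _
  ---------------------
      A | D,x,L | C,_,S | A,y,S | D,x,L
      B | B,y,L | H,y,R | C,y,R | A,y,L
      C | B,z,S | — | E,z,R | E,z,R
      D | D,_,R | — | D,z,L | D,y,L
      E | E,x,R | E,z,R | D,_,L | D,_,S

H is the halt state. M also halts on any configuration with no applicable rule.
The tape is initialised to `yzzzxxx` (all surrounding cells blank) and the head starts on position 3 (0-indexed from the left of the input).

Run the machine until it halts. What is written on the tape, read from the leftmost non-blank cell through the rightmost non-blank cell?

A | yzz[z]xxx_   read z → write y, move S, go to A
A | yzz[y]xxx_   read y → write _, move S, go to C
C | yzz[_]xxx_   read _ → write z, move R, go to E
E | yzzz[x]xx_   read x → write x, move R, go to E
E | yzzzx[x]x_   read x → write x, move R, go to E
E | yzzzxx[x]_   read x → write x, move R, go to E
E | yzzzxxx[_]   read _ → write _, move S, go to D
D | yzzzxxx[_]   read _ → write y, move L, go to D
D | yzzzxx[x]y   read x → write _, move R, go to D
D | yzzzxx_[y]
The non-blank tape span at halt is yzzzxx_y.

yzzzxx_y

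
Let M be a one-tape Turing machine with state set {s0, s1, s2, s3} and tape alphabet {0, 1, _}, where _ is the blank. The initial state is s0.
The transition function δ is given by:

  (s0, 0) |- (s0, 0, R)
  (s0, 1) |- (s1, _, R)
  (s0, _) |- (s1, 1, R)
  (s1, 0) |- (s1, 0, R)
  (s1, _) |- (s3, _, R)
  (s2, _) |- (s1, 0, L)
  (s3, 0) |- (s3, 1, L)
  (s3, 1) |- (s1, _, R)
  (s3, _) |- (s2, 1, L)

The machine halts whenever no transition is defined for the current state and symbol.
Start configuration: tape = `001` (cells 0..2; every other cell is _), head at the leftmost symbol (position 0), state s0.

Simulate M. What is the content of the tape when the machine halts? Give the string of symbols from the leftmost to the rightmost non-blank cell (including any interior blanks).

00111

state=s0 head=0 tape=[0]01__   (s0,0)→(s0,0,R)
state=s0 head=1 tape=0[0]1__   (s0,0)→(s0,0,R)
state=s0 head=2 tape=00[1]__   (s0,1)→(s1,_,R)
state=s1 head=3 tape=00_[_]_   (s1,_)→(s3,_,R)
state=s3 head=4 tape=00__[_]   (s3,_)→(s2,1,L)
state=s2 head=3 tape=00_[_]1   (s2,_)→(s1,0,L)
state=s1 head=2 tape=00[_]01   (s1,_)→(s3,_,R)
state=s3 head=3 tape=00_[0]1   (s3,0)→(s3,1,L)
state=s3 head=2 tape=00[_]11   (s3,_)→(s2,1,L)
state=s2 head=1 tape=0[0]111
The non-blank tape span at halt is 00111.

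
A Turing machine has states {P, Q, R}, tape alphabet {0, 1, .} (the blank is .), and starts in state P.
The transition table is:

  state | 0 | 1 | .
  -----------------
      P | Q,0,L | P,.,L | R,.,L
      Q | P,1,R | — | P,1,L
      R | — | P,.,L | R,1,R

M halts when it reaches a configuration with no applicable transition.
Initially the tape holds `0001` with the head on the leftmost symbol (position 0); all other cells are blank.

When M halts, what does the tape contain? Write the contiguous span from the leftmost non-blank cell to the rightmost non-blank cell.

state=P head=0 tape=.....[0]001   (P,0)→(Q,0,L)
state=Q head=-1 tape=....[.]0001   (Q,.)→(P,1,L)
state=P head=-2 tape=...[.]10001   (P,.)→(R,.,L)
state=R head=-3 tape=..[.].10001   (R,.)→(R,1,R)
state=R head=-2 tape=..1[.]10001   (R,.)→(R,1,R)
state=R head=-1 tape=..11[1]0001   (R,1)→(P,.,L)
state=P head=-2 tape=..1[1].0001   (P,1)→(P,.,L)
state=P head=-3 tape=..[1]..0001   (P,1)→(P,.,L)
state=P head=-4 tape=.[.]...0001   (P,.)→(R,.,L)
state=R head=-5 tape=[.]....0001   (R,.)→(R,1,R)
state=R head=-4 tape=1[.]...0001   (R,.)→(R,1,R)
state=R head=-3 tape=11[.]..0001   (R,.)→(R,1,R)
state=R head=-2 tape=111[.].0001   (R,.)→(R,1,R)
state=R head=-1 tape=1111[.]0001   (R,.)→(R,1,R)
state=R head=0 tape=11111[0]001
The non-blank tape span at halt is 111110001.

111110001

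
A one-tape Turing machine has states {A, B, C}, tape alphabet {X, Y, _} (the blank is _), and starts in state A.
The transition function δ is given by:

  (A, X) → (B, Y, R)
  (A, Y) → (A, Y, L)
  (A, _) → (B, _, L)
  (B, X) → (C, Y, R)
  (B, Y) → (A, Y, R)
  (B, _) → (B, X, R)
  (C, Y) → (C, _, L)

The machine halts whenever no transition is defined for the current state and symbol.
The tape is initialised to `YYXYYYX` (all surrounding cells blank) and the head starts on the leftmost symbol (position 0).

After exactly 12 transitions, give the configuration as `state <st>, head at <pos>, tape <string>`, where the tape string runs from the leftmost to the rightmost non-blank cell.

state A, head at -2, tape XYYYXYYYX

A | __[Y]YXYYYX   read Y → write Y, move L, go to A
A | _[_]YYXYYYX   read _ → write _, move L, go to B
B | [_]_YYXYYYX   read _ → write X, move R, go to B
B | X[_]YYXYYYX   read _ → write X, move R, go to B
B | XX[Y]YXYYYX   read Y → write Y, move R, go to A
A | XXY[Y]XYYYX   read Y → write Y, move L, go to A
A | XX[Y]YXYYYX   read Y → write Y, move L, go to A
A | X[X]YYXYYYX   read X → write Y, move R, go to B
B | XY[Y]YXYYYX   read Y → write Y, move R, go to A
A | XYY[Y]XYYYX   read Y → write Y, move L, go to A
A | XY[Y]YXYYYX   read Y → write Y, move L, go to A
A | X[Y]YYXYYYX   read Y → write Y, move L, go to A
A | [X]YYYXYYYX
After 12 steps: state A, head at -2, tape XYYYXYYYX.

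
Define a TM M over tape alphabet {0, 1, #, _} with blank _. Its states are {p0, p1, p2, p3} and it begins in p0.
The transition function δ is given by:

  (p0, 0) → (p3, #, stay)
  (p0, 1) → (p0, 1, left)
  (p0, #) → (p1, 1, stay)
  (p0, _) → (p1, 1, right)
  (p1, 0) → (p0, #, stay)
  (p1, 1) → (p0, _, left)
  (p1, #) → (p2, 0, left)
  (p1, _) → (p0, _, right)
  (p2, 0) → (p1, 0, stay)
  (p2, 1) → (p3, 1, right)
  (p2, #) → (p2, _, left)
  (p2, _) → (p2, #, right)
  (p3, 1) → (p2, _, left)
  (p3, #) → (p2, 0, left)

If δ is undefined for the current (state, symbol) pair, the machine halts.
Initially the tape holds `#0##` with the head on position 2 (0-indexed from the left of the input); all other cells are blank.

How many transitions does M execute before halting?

p0 | __#0[#]#   read # → write 1, move stay, go to p1
p1 | __#0[1]#   read 1 → write _, move left, go to p0
p0 | __#[0]_#   read 0 → write #, move stay, go to p3
p3 | __#[#]_#   read # → write 0, move left, go to p2
p2 | __[#]0_#   read # → write _, move left, go to p2
p2 | _[_]_0_#   read _ → write #, move right, go to p2
p2 | _#[_]0_#   read _ → write #, move right, go to p2
p2 | _##[0]_#   read 0 → write 0, move stay, go to p1
p1 | _##[0]_#   read 0 → write #, move stay, go to p0
p0 | _##[#]_#   read # → write 1, move stay, go to p1
p1 | _##[1]_#   read 1 → write _, move left, go to p0
p0 | _#[#]__#   read # → write 1, move stay, go to p1
p1 | _#[1]__#   read 1 → write _, move left, go to p0
p0 | _[#]___#   read # → write 1, move stay, go to p1
p1 | _[1]___#   read 1 → write _, move left, go to p0
p0 | [_]____#   read _ → write 1, move right, go to p1
p1 | 1[_]___#   read _ → write _, move right, go to p0
p0 | 1_[_]__#   read _ → write 1, move right, go to p1
p1 | 1_1[_]_#   read _ → write _, move right, go to p0
p0 | 1_1_[_]#   read _ → write 1, move right, go to p1
p1 | 1_1_1[#]   read # → write 0, move left, go to p2
p2 | 1_1_[1]0   read 1 → write 1, move right, go to p3
p3 | 1_1_1[0]
M halts after 22 transitions.

22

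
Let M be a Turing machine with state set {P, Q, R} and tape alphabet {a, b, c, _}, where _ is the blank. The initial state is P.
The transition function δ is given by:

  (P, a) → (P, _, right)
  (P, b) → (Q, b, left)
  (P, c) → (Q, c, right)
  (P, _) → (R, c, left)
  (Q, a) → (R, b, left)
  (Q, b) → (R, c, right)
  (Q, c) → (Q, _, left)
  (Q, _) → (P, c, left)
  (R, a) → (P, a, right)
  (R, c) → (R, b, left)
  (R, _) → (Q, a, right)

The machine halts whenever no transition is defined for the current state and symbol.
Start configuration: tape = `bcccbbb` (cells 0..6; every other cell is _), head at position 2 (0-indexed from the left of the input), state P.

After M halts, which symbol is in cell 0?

_

P | _____bc[c]cbbb   read c → write c, move right, go to Q
Q | _____bcc[c]bbb   read c → write _, move left, go to Q
Q | _____bc[c]_bbb   read c → write _, move left, go to Q
Q | _____b[c]__bbb   read c → write _, move left, go to Q
Q | _____[b]___bbb   read b → write c, move right, go to R
R | _____c[_]__bbb   read _ → write a, move right, go to Q
Q | _____ca[_]_bbb   read _ → write c, move left, go to P
P | _____c[a]c_bbb   read a → write _, move right, go to P
P | _____c_[c]_bbb   read c → write c, move right, go to Q
Q | _____c_c[_]bbb   read _ → write c, move left, go to P
P | _____c_[c]cbbb   read c → write c, move right, go to Q
Q | _____c_c[c]bbb   read c → write _, move left, go to Q
Q | _____c_[c]_bbb   read c → write _, move left, go to Q
Q | _____c[_]__bbb   read _ → write c, move left, go to P
P | _____[c]c__bbb   read c → write c, move right, go to Q
Q | _____c[c]__bbb   read c → write _, move left, go to Q
Q | _____[c]___bbb   read c → write _, move left, go to Q
Q | ____[_]____bbb   read _ → write c, move left, go to P
P | ___[_]c____bbb   read _ → write c, move left, go to R
R | __[_]cc____bbb   read _ → write a, move right, go to Q
Q | __a[c]c____bbb   read c → write _, move left, go to Q
Q | __[a]_c____bbb   read a → write b, move left, go to R
R | _[_]b_c____bbb   read _ → write a, move right, go to Q
Q | _a[b]_c____bbb   read b → write c, move right, go to R
R | _ac[_]c____bbb   read _ → write a, move right, go to Q
Q | _aca[c]____bbb   read c → write _, move left, go to Q
Q | _ac[a]_____bbb   read a → write b, move left, go to R
R | _a[c]b_____bbb   read c → write b, move left, go to R
R | _[a]bb_____bbb   read a → write a, move right, go to P
P | _a[b]b_____bbb   read b → write b, move left, go to Q
Q | _[a]bb_____bbb   read a → write b, move left, go to R
R | [_]bbb_____bbb   read _ → write a, move right, go to Q
Q | a[b]bb_____bbb   read b → write c, move right, go to R
R | ac[b]b_____bbb
Cell 0 holds _ when M halts.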